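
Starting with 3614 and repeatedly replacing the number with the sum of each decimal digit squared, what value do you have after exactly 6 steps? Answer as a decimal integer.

3614 → 3² + 6² + 1² + 4² = 62
62 → 6² + 2² = 40
40 → 4² + 0² = 16
16 → 1² + 6² = 37
37 → 3² + 7² = 58
58 → 5² + 8² = 89

89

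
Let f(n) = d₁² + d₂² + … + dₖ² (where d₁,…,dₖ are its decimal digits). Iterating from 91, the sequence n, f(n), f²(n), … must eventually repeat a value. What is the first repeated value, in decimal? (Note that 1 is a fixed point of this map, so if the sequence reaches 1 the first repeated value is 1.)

1

91 → 9² + 1² = 82
82 → 8² + 2² = 68
68 → 6² + 8² = 100
100 → 1² + 0² + 0² = 1  — reached the fixed point 1.
1 → 1, so 1 is the first repeated value.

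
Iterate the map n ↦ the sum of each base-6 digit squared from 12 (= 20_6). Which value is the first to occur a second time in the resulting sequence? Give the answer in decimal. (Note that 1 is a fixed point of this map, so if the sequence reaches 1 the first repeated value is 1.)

12 = (2,0)_6 → 2² + 0² = 4
4 = (4)_6 → 4² = 16
16 = (2,4)_6 → 2² + 4² = 20
20 = (3,2)_6 → 3² + 2² = 13
13 = (2,1)_6 → 2² + 1² = 5
5 = (5)_6 → 5² = 25
25 = (4,1)_6 → 4² + 1² = 17
17 = (2,5)_6 → 2² + 5² = 29
29 = (4,5)_6 → 4² + 5² = 41
41 = (1,0,5)_6 → 1² + 0² + 5² = 26
26 = (4,2)_6 → 4² + 2² = 20  — 20 already appeared earlier.

20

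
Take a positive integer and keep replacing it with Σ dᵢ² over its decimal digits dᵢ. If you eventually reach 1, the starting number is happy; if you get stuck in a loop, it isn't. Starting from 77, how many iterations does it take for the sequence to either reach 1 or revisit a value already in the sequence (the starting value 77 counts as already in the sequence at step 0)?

77 → 7² + 7² = 49 + 49 = 98
98 → 9² + 8² = 81 + 64 = 145
145 → 1² + 4² + 5² = 1 + 16 + 25 = 42
42 → 4² + 2² = 16 + 4 = 20
20 → 2² + 0² = 4 + 0 = 4
4 → 4² = 16
16 → 1² + 6² = 1 + 36 = 37
37 → 3² + 7² = 9 + 49 = 58
58 → 5² + 8² = 25 + 64 = 89
89 → 8² + 9² = 64 + 81 = 145  — 145 repeats.
That took 10 steps.

10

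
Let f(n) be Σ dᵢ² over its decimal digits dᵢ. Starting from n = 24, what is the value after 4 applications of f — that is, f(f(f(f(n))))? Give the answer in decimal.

24 → 20
20 → 4
4 → 16
16 → 37

37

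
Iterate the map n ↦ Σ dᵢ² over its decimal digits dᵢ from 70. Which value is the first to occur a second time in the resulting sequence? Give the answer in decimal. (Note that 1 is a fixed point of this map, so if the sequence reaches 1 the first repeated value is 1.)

1

70 → 7² + 0² = 49
49 → 4² + 9² = 97
97 → 9² + 7² = 130
130 → 1² + 3² + 0² = 10
10 → 1² + 0² = 1  — reached the fixed point 1.
1 → 1, so 1 is the first repeated value.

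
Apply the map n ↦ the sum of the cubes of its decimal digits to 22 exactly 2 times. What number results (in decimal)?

22 → 2³ + 2³ = 8 + 8 = 16
16 → 1³ + 6³ = 1 + 216 = 217

217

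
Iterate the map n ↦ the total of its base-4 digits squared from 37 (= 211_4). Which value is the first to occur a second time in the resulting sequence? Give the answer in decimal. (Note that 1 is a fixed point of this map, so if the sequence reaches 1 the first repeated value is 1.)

1

37 = (2,1,1)_4 → 2² + 1² + 1² = 4 + 1 + 1 = 6
6 = (1,2)_4 → 1² + 2² = 1 + 4 = 5
5 = (1,1)_4 → 1² + 1² = 1 + 1 = 2
2 = (2)_4 → 2² = 4
4 = (1,0)_4 → 1² + 0² = 1 + 0 = 1  — reached the fixed point 1.
1 → 1, so 1 is the first repeated value.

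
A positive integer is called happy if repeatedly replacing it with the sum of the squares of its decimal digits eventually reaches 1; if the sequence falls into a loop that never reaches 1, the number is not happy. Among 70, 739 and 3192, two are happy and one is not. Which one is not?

3192

70: 70 → 49 → 97 → 130 → 10 → 1  — reaches 1 (happy)
739: 739 → 139 → 91 → 82 → 68 → 100 → 1  — reaches 1 (happy)
3192: 3192 → 95 → 106 → 37 → 58 → 89 → 145 → 42 → 20 → 4 → 16 → 37  — repeats 37 (not happy)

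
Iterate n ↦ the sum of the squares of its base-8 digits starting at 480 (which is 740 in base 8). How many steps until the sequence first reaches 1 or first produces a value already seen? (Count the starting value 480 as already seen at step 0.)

480 = (7,4,0)_8 → 7² + 4² + 0² = 49 + 16 + 0 = 65
65 = (1,0,1)_8 → 1² + 0² + 1² = 1 + 0 + 1 = 2
2 = (2)_8 → 2² = 4
4 = (4)_8 → 4² = 16
16 = (2,0)_8 → 2² + 0² = 4 + 0 = 4  — 4 repeats.
That took 5 steps.

5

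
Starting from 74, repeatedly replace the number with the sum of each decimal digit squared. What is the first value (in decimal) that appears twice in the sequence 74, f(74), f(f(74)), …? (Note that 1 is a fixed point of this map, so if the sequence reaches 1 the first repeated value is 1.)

74 → 7² + 4² = 49 + 16 = 65
65 → 6² + 5² = 36 + 25 = 61
61 → 6² + 1² = 36 + 1 = 37
37 → 3² + 7² = 9 + 49 = 58
58 → 5² + 8² = 25 + 64 = 89
89 → 8² + 9² = 64 + 81 = 145
145 → 1² + 4² + 5² = 1 + 16 + 25 = 42
42 → 4² + 2² = 16 + 4 = 20
20 → 2² + 0² = 4 + 0 = 4
4 → 4² = 16
16 → 1² + 6² = 1 + 36 = 37  — 37 already appeared earlier.

37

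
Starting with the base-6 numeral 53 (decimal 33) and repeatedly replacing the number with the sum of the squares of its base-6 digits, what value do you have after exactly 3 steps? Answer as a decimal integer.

26

33 = (5,3)_6 → 5² + 3² = 25 + 9 = 34
34 = (5,4)_6 → 5² + 4² = 25 + 16 = 41
41 = (1,0,5)_6 → 1² + 0² + 5² = 1 + 0 + 25 = 26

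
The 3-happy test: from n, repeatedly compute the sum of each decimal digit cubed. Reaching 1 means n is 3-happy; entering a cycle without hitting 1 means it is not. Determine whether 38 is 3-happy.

not 3-happy

38 → 539
539 → 881
881 → 1025
1025 → 134
134 → 92
92 → 737
737 → 713
713 → 371
371 → 371  — 371 already seen; the sequence cycles without reaching 1.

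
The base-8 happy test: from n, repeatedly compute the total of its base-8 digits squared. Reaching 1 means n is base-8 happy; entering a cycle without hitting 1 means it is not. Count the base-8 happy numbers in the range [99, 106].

1

99: 99 → 26 → 13 → 26  — not base-8 happy
100: 100 → 33 → 17 → 5 → 25 → 10 → 5  — not base-8 happy
101: 101 → 42 → 29 → 34 → 20 → 20  — not base-8 happy
102: 102 → 53 → 61 → 74 → 6 → 36 → 32 → 16 → 4 → 16  — not base-8 happy
103: 103 → 66 → 5 → 25 → 10 → 5  — not base-8 happy
104: 104 → 26 → 13 → 26  — not base-8 happy
105: 105 → 27 → 18 → 8 → 1  — base-8 happy
106: 106 → 30 → 45 → 50 → 40 → 25 → 10 → 5 → 25  — not base-8 happy
base-8 happy: 105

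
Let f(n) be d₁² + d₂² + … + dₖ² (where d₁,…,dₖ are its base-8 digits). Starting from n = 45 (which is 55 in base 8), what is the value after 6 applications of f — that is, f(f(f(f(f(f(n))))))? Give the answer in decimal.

25

45 = (5,5)_8 → 5² + 5² = 25 + 25 = 50
50 = (6,2)_8 → 6² + 2² = 36 + 4 = 40
40 = (5,0)_8 → 5² + 0² = 25 + 0 = 25
25 = (3,1)_8 → 3² + 1² = 9 + 1 = 10
10 = (1,2)_8 → 1² + 2² = 1 + 4 = 5
5 = (5)_8 → 5² = 25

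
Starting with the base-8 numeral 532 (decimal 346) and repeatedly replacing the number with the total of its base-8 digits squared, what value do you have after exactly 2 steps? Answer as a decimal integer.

346 = (5,3,2)_8 → 5² + 3² + 2² = 25 + 9 + 4 = 38
38 = (4,6)_8 → 4² + 6² = 16 + 36 = 52

52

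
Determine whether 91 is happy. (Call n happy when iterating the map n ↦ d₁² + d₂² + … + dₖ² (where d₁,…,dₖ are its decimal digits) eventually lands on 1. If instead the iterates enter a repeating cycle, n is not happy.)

91 → 82
82 → 68
68 → 100
100 → 1  — reached 1.

happy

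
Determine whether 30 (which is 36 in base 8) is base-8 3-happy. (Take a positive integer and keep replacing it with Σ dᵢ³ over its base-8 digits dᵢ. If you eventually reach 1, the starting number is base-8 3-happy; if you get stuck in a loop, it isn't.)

not base-8 3-happy

30 = (3,6)_8 → 3³ + 6³ = 27 + 216 = 243
243 = (3,6,3)_8 → 3³ + 6³ + 3³ = 27 + 216 + 27 = 270
270 = (4,1,6)_8 → 4³ + 1³ + 6³ = 64 + 1 + 216 = 281
281 = (4,3,1)_8 → 4³ + 3³ + 1³ = 64 + 27 + 1 = 92
92 = (1,3,4)_8 → 1³ + 3³ + 4³ = 1 + 27 + 64 = 92  — 92 already seen; the sequence cycles without reaching 1.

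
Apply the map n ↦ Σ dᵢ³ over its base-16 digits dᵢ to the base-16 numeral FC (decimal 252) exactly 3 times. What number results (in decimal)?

540

252 = (15,12)_16 → 15³ + 12³ = 5103
5103 = (1,3,14,15)_16 → 1³ + 3³ + 14³ + 15³ = 6147
6147 = (1,8,0,3)_16 → 1³ + 8³ + 0³ + 3³ = 540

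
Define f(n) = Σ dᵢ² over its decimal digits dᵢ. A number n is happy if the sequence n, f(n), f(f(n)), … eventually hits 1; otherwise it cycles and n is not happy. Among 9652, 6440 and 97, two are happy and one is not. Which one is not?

9652

9652: 9652 → 146 → 53 → 34 → 25 → 29 → 85 → 89 → 145 → 42 → 20 → 4 → 16 → 37 → 58 → 89  — repeats 89 (not happy)
6440: 6440 → 68 → 100 → 1  — reaches 1 (happy)
97: 97 → 130 → 10 → 1  — reaches 1 (happy)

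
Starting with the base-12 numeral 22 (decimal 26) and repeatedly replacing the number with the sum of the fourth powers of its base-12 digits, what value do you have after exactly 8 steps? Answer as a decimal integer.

27218

26 = (2,2)_12 → 2⁴ + 2⁴ = 16 + 16 = 32
32 = (2,8)_12 → 2⁴ + 8⁴ = 16 + 4096 = 4112
4112 = (2,4,6,8)_12 → 2⁴ + 4⁴ + 6⁴ + 8⁴ = 16 + 256 + 1296 + 4096 = 5664
5664 = (3,3,4,0)_12 → 3⁴ + 3⁴ + 4⁴ + 0⁴ = 81 + 81 + 256 + 0 = 418
418 = (2,10,10)_12 → 2⁴ + 10⁴ + 10⁴ = 16 + 10000 + 10000 = 20016
20016 = (11,7,0,0)_12 → 11⁴ + 7⁴ + 0⁴ + 0⁴ = 14641 + 2401 + 0 + 0 = 17042
17042 = (9,10,4,2)_12 → 9⁴ + 10⁴ + 4⁴ + 2⁴ = 6561 + 10000 + 256 + 16 = 16833
16833 = (9,8,10,9)_12 → 9⁴ + 8⁴ + 10⁴ + 9⁴ = 6561 + 4096 + 10000 + 6561 = 27218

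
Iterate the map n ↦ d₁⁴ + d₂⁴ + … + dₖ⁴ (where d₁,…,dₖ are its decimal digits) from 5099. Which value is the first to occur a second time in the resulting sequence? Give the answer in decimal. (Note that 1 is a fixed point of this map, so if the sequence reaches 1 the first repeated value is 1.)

5099 → 5⁴ + 0⁴ + 9⁴ + 9⁴ = 13747
13747 → 1⁴ + 3⁴ + 7⁴ + 4⁴ + 7⁴ = 5140
5140 → 5⁴ + 1⁴ + 4⁴ + 0⁴ = 882
882 → 8⁴ + 8⁴ + 2⁴ = 8208
8208 → 8⁴ + 2⁴ + 0⁴ + 8⁴ = 8208  — 8208 already appeared earlier.

8208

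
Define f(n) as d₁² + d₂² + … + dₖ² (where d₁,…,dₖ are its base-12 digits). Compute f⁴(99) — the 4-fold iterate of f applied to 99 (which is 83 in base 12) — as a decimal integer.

99 = (8,3)_12 → 8² + 3² = 64 + 9 = 73
73 = (6,1)_12 → 6² + 1² = 36 + 1 = 37
37 = (3,1)_12 → 3² + 1² = 9 + 1 = 10
10 = (10)_12 → 10² = 100

100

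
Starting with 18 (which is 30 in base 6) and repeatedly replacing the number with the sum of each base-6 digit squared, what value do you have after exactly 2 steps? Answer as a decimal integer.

10

18 = (3,0)_6 → 9
9 = (1,3)_6 → 10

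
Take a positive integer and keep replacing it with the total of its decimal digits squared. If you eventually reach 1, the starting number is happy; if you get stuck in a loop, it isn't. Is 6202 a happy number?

happy

6202 → 44
44 → 32
32 → 13
13 → 10
10 → 1  — reached 1.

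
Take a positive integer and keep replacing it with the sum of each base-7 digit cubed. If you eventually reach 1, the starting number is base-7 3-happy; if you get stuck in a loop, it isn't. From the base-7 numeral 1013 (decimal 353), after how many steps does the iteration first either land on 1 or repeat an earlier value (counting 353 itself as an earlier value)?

353 = (1,0,1,3)_7 → 1³ + 0³ + 1³ + 3³ = 29
29 = (4,1)_7 → 4³ + 1³ = 65
65 = (1,2,2)_7 → 1³ + 2³ + 2³ = 17
17 = (2,3)_7 → 2³ + 3³ = 35
35 = (5,0)_7 → 5³ + 0³ = 125
125 = (2,3,6)_7 → 2³ + 3³ + 6³ = 251
251 = (5,0,6)_7 → 5³ + 0³ + 6³ = 341
341 = (6,6,5)_7 → 6³ + 6³ + 5³ = 557
557 = (1,4,2,4)_7 → 1³ + 4³ + 2³ + 4³ = 137
137 = (2,5,4)_7 → 2³ + 5³ + 4³ = 197
197 = (4,0,1)_7 → 4³ + 0³ + 1³ = 65  — 65 repeats.
That took 11 steps.

11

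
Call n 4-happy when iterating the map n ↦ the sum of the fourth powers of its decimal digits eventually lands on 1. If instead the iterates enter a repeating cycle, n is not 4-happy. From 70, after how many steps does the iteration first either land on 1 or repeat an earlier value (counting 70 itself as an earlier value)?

70 → 7⁴ + 0⁴ = 2401 + 0 = 2401
2401 → 2⁴ + 4⁴ + 0⁴ + 1⁴ = 16 + 256 + 0 + 1 = 273
273 → 2⁴ + 7⁴ + 3⁴ = 16 + 2401 + 81 = 2498
2498 → 2⁴ + 4⁴ + 9⁴ + 8⁴ = 16 + 256 + 6561 + 4096 = 10929
10929 → 1⁴ + 0⁴ + 9⁴ + 2⁴ + 9⁴ = 1 + 0 + 6561 + 16 + 6561 = 13139
13139 → 1⁴ + 3⁴ + 1⁴ + 3⁴ + 9⁴ = 1 + 81 + 1 + 81 + 6561 = 6725
6725 → 6⁴ + 7⁴ + 2⁴ + 5⁴ = 1296 + 2401 + 16 + 625 = 4338
4338 → 4⁴ + 3⁴ + 3⁴ + 8⁴ = 256 + 81 + 81 + 4096 = 4514
4514 → 4⁴ + 5⁴ + 1⁴ + 4⁴ = 256 + 625 + 1 + 256 = 1138
1138 → 1⁴ + 1⁴ + 3⁴ + 8⁴ = 1 + 1 + 81 + 4096 = 4179
4179 → 4⁴ + 1⁴ + 7⁴ + 9⁴ = 256 + 1 + 2401 + 6561 = 9219
9219 → 9⁴ + 2⁴ + 1⁴ + 9⁴ = 6561 + 16 + 1 + 6561 = 13139  — 13139 repeats.
That took 12 steps.

12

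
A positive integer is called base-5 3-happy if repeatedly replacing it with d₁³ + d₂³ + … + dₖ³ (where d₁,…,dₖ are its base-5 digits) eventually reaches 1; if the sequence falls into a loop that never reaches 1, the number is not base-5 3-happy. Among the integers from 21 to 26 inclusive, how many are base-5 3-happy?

1

21: 21 → 65 → 35 → 9 → 65  (repeats 65)
22: 22 → 72 → 80 → 28 → 28  (repeats 28)
23: 23 → 91 → 55 → 9 → 65 → 35 → 9  (repeats 9)
24: 24 → 128 → 28 → 28  (repeats 28)
25: 25 → 1  (reaches 1)
26: 26 → 2 → 8 → 28 → 28  (repeats 28)
base-5 3-happy: 25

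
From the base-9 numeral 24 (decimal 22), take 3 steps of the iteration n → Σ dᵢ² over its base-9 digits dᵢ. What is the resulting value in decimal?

22 = (2,4)_9 → 2² + 4² = 20
20 = (2,2)_9 → 2² + 2² = 8
8 = (8)_9 → 8² = 64

64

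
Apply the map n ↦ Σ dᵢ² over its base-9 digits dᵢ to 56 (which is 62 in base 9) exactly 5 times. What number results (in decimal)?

52

56 = (6,2)_9 → 6² + 2² = 36 + 4 = 40
40 = (4,4)_9 → 4² + 4² = 16 + 16 = 32
32 = (3,5)_9 → 3² + 5² = 9 + 25 = 34
34 = (3,7)_9 → 3² + 7² = 9 + 49 = 58
58 = (6,4)_9 → 6² + 4² = 36 + 16 = 52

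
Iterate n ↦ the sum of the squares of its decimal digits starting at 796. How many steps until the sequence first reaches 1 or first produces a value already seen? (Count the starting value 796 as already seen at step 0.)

11

796 → 166
166 → 73
73 → 58
58 → 89
89 → 145
145 → 42
42 → 20
20 → 4
4 → 16
16 → 37
37 → 58  — 58 repeats.
That took 11 steps.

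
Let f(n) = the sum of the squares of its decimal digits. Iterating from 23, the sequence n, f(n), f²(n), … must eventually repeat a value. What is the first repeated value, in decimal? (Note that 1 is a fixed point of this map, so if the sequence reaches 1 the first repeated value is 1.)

23 → 2² + 3² = 13
13 → 1² + 3² = 10
10 → 1² + 0² = 1  — reached the fixed point 1.
1 → 1, so 1 is the first repeated value.

1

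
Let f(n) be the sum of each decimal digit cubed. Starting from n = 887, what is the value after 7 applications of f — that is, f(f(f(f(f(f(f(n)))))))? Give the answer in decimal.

887 → 8³ + 8³ + 7³ = 1367
1367 → 1³ + 3³ + 6³ + 7³ = 587
587 → 5³ + 8³ + 7³ = 980
980 → 9³ + 8³ + 0³ = 1241
1241 → 1³ + 2³ + 4³ + 1³ = 74
74 → 7³ + 4³ = 407
407 → 4³ + 0³ + 7³ = 407

407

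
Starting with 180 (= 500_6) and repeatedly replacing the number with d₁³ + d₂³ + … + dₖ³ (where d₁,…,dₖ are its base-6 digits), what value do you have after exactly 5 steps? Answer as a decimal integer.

180 = (5,0,0)_6 → 5³ + 0³ + 0³ = 125
125 = (3,2,5)_6 → 3³ + 2³ + 5³ = 160
160 = (4,2,4)_6 → 4³ + 2³ + 4³ = 136
136 = (3,4,4)_6 → 3³ + 4³ + 4³ = 155
155 = (4,1,5)_6 → 4³ + 1³ + 5³ = 190

190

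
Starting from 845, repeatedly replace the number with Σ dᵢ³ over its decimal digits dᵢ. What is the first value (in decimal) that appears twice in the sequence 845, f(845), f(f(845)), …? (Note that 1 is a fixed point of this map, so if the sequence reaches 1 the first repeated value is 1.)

371

845 → 8³ + 4³ + 5³ = 701
701 → 7³ + 0³ + 1³ = 344
344 → 3³ + 4³ + 4³ = 155
155 → 1³ + 5³ + 5³ = 251
251 → 2³ + 5³ + 1³ = 134
134 → 1³ + 3³ + 4³ = 92
92 → 9³ + 2³ = 737
737 → 7³ + 3³ + 7³ = 713
713 → 7³ + 1³ + 3³ = 371
371 → 3³ + 7³ + 1³ = 371  — 371 already appeared earlier.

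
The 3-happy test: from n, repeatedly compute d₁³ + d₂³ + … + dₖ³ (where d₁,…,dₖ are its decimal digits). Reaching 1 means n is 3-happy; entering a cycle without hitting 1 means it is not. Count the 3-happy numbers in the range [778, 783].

778: 778 → 1198 → 1243 → 100 → 1  (reaches 1)
779: 779 → 1415 → 191 → 731 → 371 → 371  (repeats 371)
780: 780 → 855 → 762 → 567 → 684 → 792 → 1080 → 513 → 153 → 153  (repeats 153)
781: 781 → 856 → 853 → 664 → 496 → 1009 → 730 → 370 → 370  (repeats 370)
782: 782 → 863 → 755 → 593 → 881 → 1025 → 134 → 92 → 737 → 713 → 371 → 371  (repeats 371)
783: 783 → 882 → 1032 → 36 → 243 → 99 → 1458 → 702 → 351 → 153 → 153  (repeats 153)
3-happy: 778

1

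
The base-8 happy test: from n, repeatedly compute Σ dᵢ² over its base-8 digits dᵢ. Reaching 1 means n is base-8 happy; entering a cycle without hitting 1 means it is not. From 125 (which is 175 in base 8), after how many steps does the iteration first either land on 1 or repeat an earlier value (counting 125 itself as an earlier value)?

6

125 = (1,7,5)_8 → 1² + 7² + 5² = 75
75 = (1,1,3)_8 → 1² + 1² + 3² = 11
11 = (1,3)_8 → 1² + 3² = 10
10 = (1,2)_8 → 1² + 2² = 5
5 = (5)_8 → 5² = 25
25 = (3,1)_8 → 3² + 1² = 10  — 10 repeats.
That took 6 steps.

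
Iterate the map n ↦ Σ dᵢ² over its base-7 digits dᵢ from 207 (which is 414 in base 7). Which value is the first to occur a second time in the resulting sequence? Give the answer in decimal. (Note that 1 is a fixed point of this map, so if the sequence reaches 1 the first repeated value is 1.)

207 = (4,1,4)_7 → 4² + 1² + 4² = 16 + 1 + 16 = 33
33 = (4,5)_7 → 4² + 5² = 16 + 25 = 41
41 = (5,6)_7 → 5² + 6² = 25 + 36 = 61
61 = (1,1,5)_7 → 1² + 1² + 5² = 1 + 1 + 25 = 27
27 = (3,6)_7 → 3² + 6² = 9 + 36 = 45
45 = (6,3)_7 → 6² + 3² = 36 + 9 = 45  — 45 already appeared earlier.

45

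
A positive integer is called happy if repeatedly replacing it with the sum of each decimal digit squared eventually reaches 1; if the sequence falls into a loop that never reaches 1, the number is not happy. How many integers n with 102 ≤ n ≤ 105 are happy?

102: 102 → 5 → 25 → 29 → 85 → 89 → 145 → 42 → 20 → 4 → 16 → 37 → 58 → 89  (repeats 89)
103: 103 → 10 → 1  (reaches 1)
104: 104 → 17 → 50 → 25 → 29 → 85 → 89 → 145 → 42 → 20 → 4 → 16 → 37 → 58 → 89  (repeats 89)
105: 105 → 26 → 40 → 16 → 37 → 58 → 89 → 145 → 42 → 20 → 4 → 16  (repeats 16)
happy: 103

1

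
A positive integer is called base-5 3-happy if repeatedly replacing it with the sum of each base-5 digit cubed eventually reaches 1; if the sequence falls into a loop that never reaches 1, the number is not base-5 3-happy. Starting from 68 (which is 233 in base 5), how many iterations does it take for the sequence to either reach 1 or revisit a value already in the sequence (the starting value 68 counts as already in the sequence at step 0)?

5

68 = (2,3,3)_5 → 2³ + 3³ + 3³ = 8 + 27 + 27 = 62
62 = (2,2,2)_5 → 2³ + 2³ + 2³ = 8 + 8 + 8 = 24
24 = (4,4)_5 → 4³ + 4³ = 64 + 64 = 128
128 = (1,0,0,3)_5 → 1³ + 0³ + 0³ + 3³ = 1 + 0 + 0 + 27 = 28
28 = (1,0,3)_5 → 1³ + 0³ + 3³ = 1 + 0 + 27 = 28  — 28 repeats.
That took 5 steps.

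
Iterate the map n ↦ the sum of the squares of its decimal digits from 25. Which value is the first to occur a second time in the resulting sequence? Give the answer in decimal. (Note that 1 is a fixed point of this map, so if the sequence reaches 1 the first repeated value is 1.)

25 → 29
29 → 85
85 → 89
89 → 145
145 → 42
42 → 20
20 → 4
4 → 16
16 → 37
37 → 58
58 → 89  — 89 already appeared earlier.

89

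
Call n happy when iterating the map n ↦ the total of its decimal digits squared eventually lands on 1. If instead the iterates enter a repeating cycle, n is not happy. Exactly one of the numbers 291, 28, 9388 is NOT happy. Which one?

9388

291: 291 → 86 → 100 → 1  — reaches 1 (happy)
28: 28 → 68 → 100 → 1  — reaches 1 (happy)
9388: 9388 → 218 → 69 → 117 → 51 → 26 → 40 → 16 → 37 → 58 → 89 → 145 → 42 → 20 → 4 → 16  — repeats 16 (not happy)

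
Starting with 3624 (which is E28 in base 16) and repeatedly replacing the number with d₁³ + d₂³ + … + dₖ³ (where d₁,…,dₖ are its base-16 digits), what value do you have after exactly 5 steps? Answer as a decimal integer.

3624 = (14,2,8)_16 → 14³ + 2³ + 8³ = 2744 + 8 + 512 = 3264
3264 = (12,12,0)_16 → 12³ + 12³ + 0³ = 1728 + 1728 + 0 = 3456
3456 = (13,8,0)_16 → 13³ + 8³ + 0³ = 2197 + 512 + 0 = 2709
2709 = (10,9,5)_16 → 10³ + 9³ + 5³ = 1000 + 729 + 125 = 1854
1854 = (7,3,14)_16 → 7³ + 3³ + 14³ = 343 + 27 + 2744 = 3114

3114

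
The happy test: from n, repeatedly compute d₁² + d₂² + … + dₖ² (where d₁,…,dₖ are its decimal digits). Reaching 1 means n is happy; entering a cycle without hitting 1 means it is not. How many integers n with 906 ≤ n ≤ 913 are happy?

906: 906 → 117 → 51 → 26 → 40 → 16 → 37 → 58 → 89 → 145 → 42 → 20 → 4 → 16  — not happy
907: 907 → 130 → 10 → 1  — happy
908: 908 → 145 → 42 → 20 → 4 → 16 → 37 → 58 → 89 → 145  — not happy
909: 909 → 162 → 41 → 17 → 50 → 25 → 29 → 85 → 89 → 145 → 42 → 20 → 4 → 16 → 37 → 58 → 89  — not happy
910: 910 → 82 → 68 → 100 → 1  — happy
911: 911 → 83 → 73 → 58 → 89 → 145 → 42 → 20 → 4 → 16 → 37 → 58  — not happy
912: 912 → 86 → 100 → 1  — happy
913: 913 → 91 → 82 → 68 → 100 → 1  — happy
happy: 907, 910, 912, 913

4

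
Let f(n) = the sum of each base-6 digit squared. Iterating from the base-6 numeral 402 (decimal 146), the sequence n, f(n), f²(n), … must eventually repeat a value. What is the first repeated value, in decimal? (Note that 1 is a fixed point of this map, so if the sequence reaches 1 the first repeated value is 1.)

20

146 = (4,0,2)_6 → 4² + 0² + 2² = 20
20 = (3,2)_6 → 3² + 2² = 13
13 = (2,1)_6 → 2² + 1² = 5
5 = (5)_6 → 5² = 25
25 = (4,1)_6 → 4² + 1² = 17
17 = (2,5)_6 → 2² + 5² = 29
29 = (4,5)_6 → 4² + 5² = 41
41 = (1,0,5)_6 → 1² + 0² + 5² = 26
26 = (4,2)_6 → 4² + 2² = 20  — 20 already appeared earlier.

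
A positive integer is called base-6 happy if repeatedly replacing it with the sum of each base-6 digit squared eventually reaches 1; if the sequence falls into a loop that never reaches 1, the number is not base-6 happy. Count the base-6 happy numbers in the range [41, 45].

41: 41 → 26 → 20 → 13 → 5 → 25 → 17 → 29 → 41  — not base-6 happy
42: 42 → 2 → 4 → 16 → 20 → 13 → 5 → 25 → 17 → 29 → 41 → 26 → 20  — not base-6 happy
43: 43 → 3 → 9 → 10 → 17 → 29 → 41 → 26 → 20 → 13 → 5 → 25 → 17  — not base-6 happy
44: 44 → 6 → 1  — base-6 happy
45: 45 → 11 → 26 → 20 → 13 → 5 → 25 → 17 → 29 → 41 → 26  — not base-6 happy
base-6 happy: 44

1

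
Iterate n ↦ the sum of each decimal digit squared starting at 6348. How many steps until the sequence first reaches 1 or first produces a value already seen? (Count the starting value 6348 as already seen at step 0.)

6348 → 125
125 → 30
30 → 9
9 → 81
81 → 65
65 → 61
61 → 37
37 → 58
58 → 89
89 → 145
145 → 42
42 → 20
20 → 4
4 → 16
16 → 37  — 37 repeats.
That took 15 steps.

15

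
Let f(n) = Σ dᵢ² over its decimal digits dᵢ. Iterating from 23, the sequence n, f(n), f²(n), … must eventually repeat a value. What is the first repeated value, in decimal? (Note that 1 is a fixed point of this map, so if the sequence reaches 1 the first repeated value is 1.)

23 → 2² + 3² = 4 + 9 = 13
13 → 1² + 3² = 1 + 9 = 10
10 → 1² + 0² = 1 + 0 = 1  — reached the fixed point 1.
1 → 1, so 1 is the first repeated value.

1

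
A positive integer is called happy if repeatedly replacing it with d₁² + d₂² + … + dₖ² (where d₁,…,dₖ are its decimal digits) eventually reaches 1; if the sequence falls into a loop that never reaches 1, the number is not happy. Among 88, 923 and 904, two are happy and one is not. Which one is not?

88: 88 → 128 → 69 → 117 → 51 → 26 → 40 → 16 → 37 → 58 → 89 → 145 → 42 → 20 → 4 → 16  — repeats 16 (not happy)
923: 923 → 94 → 97 → 130 → 10 → 1  — reaches 1 (happy)
904: 904 → 97 → 130 → 10 → 1  — reaches 1 (happy)

88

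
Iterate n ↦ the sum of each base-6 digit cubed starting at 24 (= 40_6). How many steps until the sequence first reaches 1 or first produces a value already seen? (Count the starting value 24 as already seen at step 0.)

24 = (4,0)_6 → 4³ + 0³ = 64
64 = (1,4,4)_6 → 1³ + 4³ + 4³ = 129
129 = (3,3,3)_6 → 3³ + 3³ + 3³ = 81
81 = (2,1,3)_6 → 2³ + 1³ + 3³ = 36
36 = (1,0,0)_6 → 1³ + 0³ + 0³ = 1  — reached 1.
That took 5 steps.

5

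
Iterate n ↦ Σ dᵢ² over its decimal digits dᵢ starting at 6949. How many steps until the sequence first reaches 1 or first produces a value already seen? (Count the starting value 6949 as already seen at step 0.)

6949 → 6² + 9² + 4² + 9² = 214
214 → 2² + 1² + 4² = 21
21 → 2² + 1² = 5
5 → 5² = 25
25 → 2² + 5² = 29
29 → 2² + 9² = 85
85 → 8² + 5² = 89
89 → 8² + 9² = 145
145 → 1² + 4² + 5² = 42
42 → 4² + 2² = 20
20 → 2² + 0² = 4
4 → 4² = 16
16 → 1² + 6² = 37
37 → 3² + 7² = 58
58 → 5² + 8² = 89  — 89 repeats.
That took 15 steps.

15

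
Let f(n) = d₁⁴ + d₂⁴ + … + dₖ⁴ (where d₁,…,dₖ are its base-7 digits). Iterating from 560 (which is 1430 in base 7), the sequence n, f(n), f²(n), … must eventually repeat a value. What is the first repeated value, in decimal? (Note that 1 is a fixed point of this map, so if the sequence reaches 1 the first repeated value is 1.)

560 = (1,4,3,0)_7 → 1⁴ + 4⁴ + 3⁴ + 0⁴ = 338
338 = (6,6,2)_7 → 6⁴ + 6⁴ + 2⁴ = 2608
2608 = (1,0,4,1,4)_7 → 1⁴ + 0⁴ + 4⁴ + 1⁴ + 4⁴ = 514
514 = (1,3,3,3)_7 → 1⁴ + 3⁴ + 3⁴ + 3⁴ = 244
244 = (4,6,6)_7 → 4⁴ + 6⁴ + 6⁴ = 2848
2848 = (1,1,2,0,6)_7 → 1⁴ + 1⁴ + 2⁴ + 0⁴ + 6⁴ = 1314
1314 = (3,5,5,5)_7 → 3⁴ + 5⁴ + 5⁴ + 5⁴ = 1956
1956 = (5,4,6,3)_7 → 5⁴ + 4⁴ + 6⁴ + 3⁴ = 2258
2258 = (6,4,0,4)_7 → 6⁴ + 4⁴ + 0⁴ + 4⁴ = 1808
1808 = (5,1,6,2)_7 → 5⁴ + 1⁴ + 6⁴ + 2⁴ = 1938
1938 = (5,4,3,6)_7 → 5⁴ + 4⁴ + 3⁴ + 6⁴ = 2258  — 2258 already appeared earlier.

2258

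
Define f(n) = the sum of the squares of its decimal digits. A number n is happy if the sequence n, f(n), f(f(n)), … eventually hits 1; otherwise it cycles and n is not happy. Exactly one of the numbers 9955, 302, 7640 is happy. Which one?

302

9955: 9955 → 212 → 9 → 81 → 65 → 61 → 37 → 58 → 89 → 145 → 42 → 20 → 4 → 16 → 37  — repeats 37 (not happy)
302: 302 → 13 → 10 → 1  — reaches 1 (happy)
7640: 7640 → 101 → 2 → 4 → 16 → 37 → 58 → 89 → 145 → 42 → 20 → 4  — repeats 4 (not happy)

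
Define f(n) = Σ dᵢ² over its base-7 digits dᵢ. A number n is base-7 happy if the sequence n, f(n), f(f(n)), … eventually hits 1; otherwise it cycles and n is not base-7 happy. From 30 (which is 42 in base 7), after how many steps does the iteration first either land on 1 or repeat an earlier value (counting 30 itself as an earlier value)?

8

30 = (4,2)_7 → 4² + 2² = 16 + 4 = 20
20 = (2,6)_7 → 2² + 6² = 4 + 36 = 40
40 = (5,5)_7 → 5² + 5² = 25 + 25 = 50
50 = (1,0,1)_7 → 1² + 0² + 1² = 1 + 0 + 1 = 2
2 = (2)_7 → 2² = 4
4 = (4)_7 → 4² = 16
16 = (2,2)_7 → 2² + 2² = 4 + 4 = 8
8 = (1,1)_7 → 1² + 1² = 1 + 1 = 2  — 2 repeats.
That took 8 steps.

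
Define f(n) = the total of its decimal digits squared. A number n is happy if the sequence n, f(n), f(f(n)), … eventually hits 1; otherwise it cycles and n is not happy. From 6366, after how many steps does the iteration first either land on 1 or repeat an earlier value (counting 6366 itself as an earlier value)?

6366 → 6² + 3² + 6² + 6² = 117
117 → 1² + 1² + 7² = 51
51 → 5² + 1² = 26
26 → 2² + 6² = 40
40 → 4² + 0² = 16
16 → 1² + 6² = 37
37 → 3² + 7² = 58
58 → 5² + 8² = 89
89 → 8² + 9² = 145
145 → 1² + 4² + 5² = 42
42 → 4² + 2² = 20
20 → 2² + 0² = 4
4 → 4² = 16  — 16 repeats.
That took 13 steps.

13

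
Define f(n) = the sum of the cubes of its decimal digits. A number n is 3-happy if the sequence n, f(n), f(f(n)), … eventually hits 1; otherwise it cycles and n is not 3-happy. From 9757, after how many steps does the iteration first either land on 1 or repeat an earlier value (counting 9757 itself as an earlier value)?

9757 → 9³ + 7³ + 5³ + 7³ = 729 + 343 + 125 + 343 = 1540
1540 → 1³ + 5³ + 4³ + 0³ = 1 + 125 + 64 + 0 = 190
190 → 1³ + 9³ + 0³ = 1 + 729 + 0 = 730
730 → 7³ + 3³ + 0³ = 343 + 27 + 0 = 370
370 → 3³ + 7³ + 0³ = 27 + 343 + 0 = 370  — 370 repeats.
That took 5 steps.

5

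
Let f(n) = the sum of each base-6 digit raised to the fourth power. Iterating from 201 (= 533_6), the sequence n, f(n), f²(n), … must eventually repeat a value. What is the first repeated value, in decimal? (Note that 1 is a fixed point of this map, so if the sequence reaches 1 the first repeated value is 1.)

963

201 = (5,3,3)_6 → 5⁴ + 3⁴ + 3⁴ = 787
787 = (3,3,5,1)_6 → 3⁴ + 3⁴ + 5⁴ + 1⁴ = 788
788 = (3,3,5,2)_6 → 3⁴ + 3⁴ + 5⁴ + 2⁴ = 803
803 = (3,4,1,5)_6 → 3⁴ + 4⁴ + 1⁴ + 5⁴ = 963
963 = (4,2,4,3)_6 → 4⁴ + 2⁴ + 4⁴ + 3⁴ = 609
609 = (2,4,5,3)_6 → 2⁴ + 4⁴ + 5⁴ + 3⁴ = 978
978 = (4,3,1,0)_6 → 4⁴ + 3⁴ + 1⁴ + 0⁴ = 338
338 = (1,3,2,2)_6 → 1⁴ + 3⁴ + 2⁴ + 2⁴ = 114
114 = (3,1,0)_6 → 3⁴ + 1⁴ + 0⁴ = 82
82 = (2,1,4)_6 → 2⁴ + 1⁴ + 4⁴ = 273
273 = (1,1,3,3)_6 → 1⁴ + 1⁴ + 3⁴ + 3⁴ = 164
164 = (4,3,2)_6 → 4⁴ + 3⁴ + 2⁴ = 353
353 = (1,3,4,5)_6 → 1⁴ + 3⁴ + 4⁴ + 5⁴ = 963  — 963 already appeared earlier.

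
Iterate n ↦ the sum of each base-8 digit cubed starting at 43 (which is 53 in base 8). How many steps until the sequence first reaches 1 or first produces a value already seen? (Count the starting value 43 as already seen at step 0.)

10

43 = (5,3)_8 → 5³ + 3³ = 152
152 = (2,3,0)_8 → 2³ + 3³ + 0³ = 35
35 = (4,3)_8 → 4³ + 3³ = 91
91 = (1,3,3)_8 → 1³ + 3³ + 3³ = 55
55 = (6,7)_8 → 6³ + 7³ = 559
559 = (1,0,5,7)_8 → 1³ + 0³ + 5³ + 7³ = 469
469 = (7,2,5)_8 → 7³ + 2³ + 5³ = 476
476 = (7,3,4)_8 → 7³ + 3³ + 4³ = 434
434 = (6,6,2)_8 → 6³ + 6³ + 2³ = 440
440 = (6,7,0)_8 → 6³ + 7³ + 0³ = 559  — 559 repeats.
That took 10 steps.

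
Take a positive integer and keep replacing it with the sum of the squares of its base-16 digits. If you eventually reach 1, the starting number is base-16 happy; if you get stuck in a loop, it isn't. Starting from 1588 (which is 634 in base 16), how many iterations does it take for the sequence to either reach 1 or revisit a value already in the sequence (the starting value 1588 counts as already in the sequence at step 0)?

1588 = (6,3,4)_16 → 6² + 3² + 4² = 36 + 9 + 16 = 61
61 = (3,13)_16 → 3² + 13² = 9 + 169 = 178
178 = (11,2)_16 → 11² + 2² = 121 + 4 = 125
125 = (7,13)_16 → 7² + 13² = 49 + 169 = 218
218 = (13,10)_16 → 13² + 10² = 169 + 100 = 269
269 = (1,0,13)_16 → 1² + 0² + 13² = 1 + 0 + 169 = 170
170 = (10,10)_16 → 10² + 10² = 100 + 100 = 200
200 = (12,8)_16 → 12² + 8² = 144 + 64 = 208
208 = (13,0)_16 → 13² + 0² = 169 + 0 = 169
169 = (10,9)_16 → 10² + 9² = 100 + 81 = 181
181 = (11,5)_16 → 11² + 5² = 121 + 25 = 146
146 = (9,2)_16 → 9² + 2² = 81 + 4 = 85
85 = (5,5)_16 → 5² + 5² = 25 + 25 = 50
50 = (3,2)_16 → 3² + 2² = 9 + 4 = 13
13 = (13)_16 → 13² = 169  — 169 repeats.
That took 15 steps.

15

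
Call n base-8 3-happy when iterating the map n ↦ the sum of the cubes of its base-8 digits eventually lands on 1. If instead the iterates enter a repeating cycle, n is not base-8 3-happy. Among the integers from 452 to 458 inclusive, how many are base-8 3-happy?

452: 452 → 407 → 567 → 560 → 217 → 55 → 559 → 469 → 476 → 434 → 440 → 559  (repeats 559)
453: 453 → 468 → 415 → 586 → 11 → 28 → 91 → 55 → 559 → 469 → 476 → 434 → 440 → 559  (repeats 559)
454: 454 → 559 → 469 → 476 → 434 → 440 → 559  (repeats 559)
455: 455 → 686 → 350 → 368 → 341 → 258 → 72 → 2 → 8 → 1  (reaches 1)
456: 456 → 344 → 152 → 35 → 91 → 55 → 559 → 469 → 476 → 434 → 440 → 559  (repeats 559)
457: 457 → 345 → 153 → 36 → 128 → 8 → 1  (reaches 1)
458: 458 → 352 → 189 → 476 → 434 → 440 → 559 → 469 → 476  (repeats 476)
base-8 3-happy: 455, 457

2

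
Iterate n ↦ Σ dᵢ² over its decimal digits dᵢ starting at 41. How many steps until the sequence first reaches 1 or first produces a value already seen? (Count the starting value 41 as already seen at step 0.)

41 → 4² + 1² = 16 + 1 = 17
17 → 1² + 7² = 1 + 49 = 50
50 → 5² + 0² = 25 + 0 = 25
25 → 2² + 5² = 4 + 25 = 29
29 → 2² + 9² = 4 + 81 = 85
85 → 8² + 5² = 64 + 25 = 89
89 → 8² + 9² = 64 + 81 = 145
145 → 1² + 4² + 5² = 1 + 16 + 25 = 42
42 → 4² + 2² = 16 + 4 = 20
20 → 2² + 0² = 4 + 0 = 4
4 → 4² = 16
16 → 1² + 6² = 1 + 36 = 37
37 → 3² + 7² = 9 + 49 = 58
58 → 5² + 8² = 25 + 64 = 89  — 89 repeats.
That took 14 steps.

14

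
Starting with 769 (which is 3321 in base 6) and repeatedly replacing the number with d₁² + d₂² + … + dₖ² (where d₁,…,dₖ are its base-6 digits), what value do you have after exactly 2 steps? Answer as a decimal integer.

769 = (3,3,2,1)_6 → 23
23 = (3,5)_6 → 34

34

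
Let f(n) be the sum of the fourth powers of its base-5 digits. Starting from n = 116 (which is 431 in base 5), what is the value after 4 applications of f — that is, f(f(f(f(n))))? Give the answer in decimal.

116 = (4,3,1)_5 → 4⁴ + 3⁴ + 1⁴ = 256 + 81 + 1 = 338
338 = (2,3,2,3)_5 → 2⁴ + 3⁴ + 2⁴ + 3⁴ = 16 + 81 + 16 + 81 = 194
194 = (1,2,3,4)_5 → 1⁴ + 2⁴ + 3⁴ + 4⁴ = 1 + 16 + 81 + 256 = 354
354 = (2,4,0,4)_5 → 2⁴ + 4⁴ + 0⁴ + 4⁴ = 16 + 256 + 0 + 256 = 528

528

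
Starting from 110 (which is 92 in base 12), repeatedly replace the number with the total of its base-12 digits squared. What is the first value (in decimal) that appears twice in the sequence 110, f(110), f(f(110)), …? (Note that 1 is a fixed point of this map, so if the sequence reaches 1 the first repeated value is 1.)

110 = (9,2)_12 → 9² + 2² = 85
85 = (7,1)_12 → 7² + 1² = 50
50 = (4,2)_12 → 4² + 2² = 20
20 = (1,8)_12 → 1² + 8² = 65
65 = (5,5)_12 → 5² + 5² = 50  — 50 already appeared earlier.

50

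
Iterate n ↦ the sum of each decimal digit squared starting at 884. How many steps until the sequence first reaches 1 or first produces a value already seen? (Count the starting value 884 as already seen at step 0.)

14

884 → 8² + 8² + 4² = 144
144 → 1² + 4² + 4² = 33
33 → 3² + 3² = 18
18 → 1² + 8² = 65
65 → 6² + 5² = 61
61 → 6² + 1² = 37
37 → 3² + 7² = 58
58 → 5² + 8² = 89
89 → 8² + 9² = 145
145 → 1² + 4² + 5² = 42
42 → 4² + 2² = 20
20 → 2² + 0² = 4
4 → 4² = 16
16 → 1² + 6² = 37  — 37 repeats.
That took 14 steps.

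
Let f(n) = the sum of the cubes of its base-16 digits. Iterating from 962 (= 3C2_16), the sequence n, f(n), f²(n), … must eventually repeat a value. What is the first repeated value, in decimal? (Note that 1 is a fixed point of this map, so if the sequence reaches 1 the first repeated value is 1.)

962 = (3,12,2)_16 → 3³ + 12³ + 2³ = 27 + 1728 + 8 = 1763
1763 = (6,14,3)_16 → 6³ + 14³ + 3³ = 216 + 2744 + 27 = 2987
2987 = (11,10,11)_16 → 11³ + 10³ + 11³ = 1331 + 1000 + 1331 = 3662
3662 = (14,4,14)_16 → 14³ + 4³ + 14³ = 2744 + 64 + 2744 = 5552
5552 = (1,5,11,0)_16 → 1³ + 5³ + 11³ + 0³ = 1 + 125 + 1331 + 0 = 1457
1457 = (5,11,1)_16 → 5³ + 11³ + 1³ = 125 + 1331 + 1 = 1457  — 1457 already appeared earlier.

1457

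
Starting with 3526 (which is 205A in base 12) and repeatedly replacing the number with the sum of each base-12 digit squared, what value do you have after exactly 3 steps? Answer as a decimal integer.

3526 = (2,0,5,10)_12 → 129
129 = (10,9)_12 → 181
181 = (1,3,1)_12 → 11

11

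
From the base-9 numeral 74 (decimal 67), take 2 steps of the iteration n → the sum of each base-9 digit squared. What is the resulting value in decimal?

53

67 = (7,4)_9 → 7² + 4² = 49 + 16 = 65
65 = (7,2)_9 → 7² + 2² = 49 + 4 = 53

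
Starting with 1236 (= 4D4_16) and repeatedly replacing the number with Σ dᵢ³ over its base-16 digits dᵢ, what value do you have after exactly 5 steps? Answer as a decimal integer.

1236 = (4,13,4)_16 → 4³ + 13³ + 4³ = 64 + 2197 + 64 = 2325
2325 = (9,1,5)_16 → 9³ + 1³ + 5³ = 729 + 1 + 125 = 855
855 = (3,5,7)_16 → 3³ + 5³ + 7³ = 27 + 125 + 343 = 495
495 = (1,14,15)_16 → 1³ + 14³ + 15³ = 1 + 2744 + 3375 = 6120
6120 = (1,7,14,8)_16 → 1³ + 7³ + 14³ + 8³ = 1 + 343 + 2744 + 512 = 3600

3600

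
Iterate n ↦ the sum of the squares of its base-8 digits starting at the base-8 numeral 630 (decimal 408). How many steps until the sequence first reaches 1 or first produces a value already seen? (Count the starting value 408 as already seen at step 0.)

408 = (6,3,0)_8 → 6² + 3² + 0² = 45
45 = (5,5)_8 → 5² + 5² = 50
50 = (6,2)_8 → 6² + 2² = 40
40 = (5,0)_8 → 5² + 0² = 25
25 = (3,1)_8 → 3² + 1² = 10
10 = (1,2)_8 → 1² + 2² = 5
5 = (5)_8 → 5² = 25  — 25 repeats.
That took 7 steps.

7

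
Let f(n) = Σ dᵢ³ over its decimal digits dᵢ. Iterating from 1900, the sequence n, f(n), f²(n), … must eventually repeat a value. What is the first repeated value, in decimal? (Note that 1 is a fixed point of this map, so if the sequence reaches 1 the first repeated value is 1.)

370

1900 → 1³ + 9³ + 0³ + 0³ = 1 + 729 + 0 + 0 = 730
730 → 7³ + 3³ + 0³ = 343 + 27 + 0 = 370
370 → 3³ + 7³ + 0³ = 27 + 343 + 0 = 370  — 370 already appeared earlier.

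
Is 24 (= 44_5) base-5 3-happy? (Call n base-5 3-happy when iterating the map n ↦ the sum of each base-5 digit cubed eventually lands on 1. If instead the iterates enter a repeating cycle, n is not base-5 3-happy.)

not base-5 3-happy

24 = (4,4)_5 → 4³ + 4³ = 128
128 = (1,0,0,3)_5 → 1³ + 0³ + 0³ + 3³ = 28
28 = (1,0,3)_5 → 1³ + 0³ + 3³ = 28  — 28 already seen; the sequence cycles without reaching 1.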